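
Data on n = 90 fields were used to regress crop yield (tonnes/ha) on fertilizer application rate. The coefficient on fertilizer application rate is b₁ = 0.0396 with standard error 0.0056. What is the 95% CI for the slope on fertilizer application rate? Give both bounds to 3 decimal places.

(0.028, 0.051)

df = n − 2 = 90 − 2 = 88.
t* = t_{0.025, 88} = 1.98729.
Margin = t* × SE = 1.98729 × 0.0056 = 0.01113.
CI: 0.0396 ± 0.01113 → (0.028, 0.051).
With 95% confidence, each one-unit increase in fertilizer application rate is associated with a change of between 0.028 and 0.051 tonnes/ha in crop yield.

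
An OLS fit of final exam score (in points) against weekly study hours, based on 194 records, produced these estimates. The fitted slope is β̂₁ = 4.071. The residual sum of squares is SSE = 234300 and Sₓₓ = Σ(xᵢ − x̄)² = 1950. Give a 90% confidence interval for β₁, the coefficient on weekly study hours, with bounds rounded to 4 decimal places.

MSE = SSE/(n − 2) = 234300/192 = 1220.31.
SE(β̂₁) = √(MSE/Sₓₓ) = √(1220.31/1950) = 0.791076.
df = n − 2 = 192.
t* = t_{0.05, 192} = 1.652829.
Margin = t* × SE = 1.652829 × 0.791076 = 1.307513.
CI: 4.071 ± 1.307513 → (2.7635, 5.3785).
With 90% confidence, each one-unit increase in weekly study hours is associated with a change of between 2.7635 and 5.3785 points in final exam score.

(2.7635, 5.3785)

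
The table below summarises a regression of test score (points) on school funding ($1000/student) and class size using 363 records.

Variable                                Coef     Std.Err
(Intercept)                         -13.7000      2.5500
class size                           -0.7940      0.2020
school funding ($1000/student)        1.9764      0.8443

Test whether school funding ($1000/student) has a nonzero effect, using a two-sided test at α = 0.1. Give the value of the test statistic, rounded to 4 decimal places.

Read off: b = 1.9764, SE = 0.8443 for school funding ($1000/student).
H₀: β₁ = 0 vs H₁: β₁ ≠ 0.
t = 1.9764 / 0.8443 = 2.3409.
df = n − k − 1 = 363 − 2 − 1 = 360.
Two-sided p ≈ 0.0198, which is < 0.1, so reject H₀.
There is evidence that school funding ($1000/student) is associated with test score, holding the other predictors fixed.

t = 2.3409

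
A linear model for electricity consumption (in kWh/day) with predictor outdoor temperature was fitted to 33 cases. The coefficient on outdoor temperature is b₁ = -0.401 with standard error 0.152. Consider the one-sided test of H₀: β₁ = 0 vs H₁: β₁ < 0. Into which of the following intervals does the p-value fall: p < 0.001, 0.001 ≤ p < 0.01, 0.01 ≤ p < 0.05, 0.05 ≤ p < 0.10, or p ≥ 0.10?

0.001 ≤ p < 0.01

t = -0.401 / 0.152 = -2.638.
df = n − 2 = 33 − 2 = 31.
One-sided p = P(T_{31} < t) ≈ 0.0065.
So 0.001 ≤ p < 0.01.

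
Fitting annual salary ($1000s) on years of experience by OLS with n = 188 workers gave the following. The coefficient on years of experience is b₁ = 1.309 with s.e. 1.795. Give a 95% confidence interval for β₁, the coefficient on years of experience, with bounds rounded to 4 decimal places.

df = n − 2 = 188 − 2 = 186.
t* = t_{0.025, 186} = 1.9728.
Margin = t* × SE = 1.9728 × 1.795 = 3.541176.
CI: 1.309 ± 3.541176 → (-2.2322, 4.8502).
With 95% confidence, each one-unit increase in years of experience is associated with a change of between -2.2322 and 4.8502 $1000s in annual salary.

(-2.2322, 4.8502)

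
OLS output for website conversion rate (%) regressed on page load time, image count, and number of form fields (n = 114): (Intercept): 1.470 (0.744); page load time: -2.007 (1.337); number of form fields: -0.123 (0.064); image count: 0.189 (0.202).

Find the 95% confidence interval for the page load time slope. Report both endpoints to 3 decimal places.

Read off: b = -2.007, SE = 1.337 for page load time.
df = n − k − 1 = 114 − 3 − 1 = 110.
t* = t_{0.025, 110} = 1.981765.
Margin = t* × SE = 1.981765 × 1.337 = 2.64962.
CI: -2.007 ± 2.64962 → (-4.657, 0.643).

(-4.657, 0.643)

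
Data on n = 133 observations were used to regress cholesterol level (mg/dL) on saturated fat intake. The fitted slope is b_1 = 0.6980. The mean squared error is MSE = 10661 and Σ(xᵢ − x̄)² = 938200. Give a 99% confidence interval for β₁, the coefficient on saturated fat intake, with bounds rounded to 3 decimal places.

SE(b_1) = √(MSE/Sₓₓ) = √(10661/938200) = 0.106599.
df = n − 2 = 131.
t* = t_{0.005, 131} = 2.61388.
Margin = t* × SE = 2.61388 × 0.106599 = 0.27864.
CI: 0.6980 ± 0.27864 → (0.419, 0.977).
With 99% confidence, each one-unit increase in saturated fat intake is associated with a change of between 0.419 and 0.977 mg/dL in cholesterol level.

(0.419, 0.977)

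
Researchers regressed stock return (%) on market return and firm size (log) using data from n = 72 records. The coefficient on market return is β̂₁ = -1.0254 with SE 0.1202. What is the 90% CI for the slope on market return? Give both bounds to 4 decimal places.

df = n − k − 1 = 72 − 2 − 1 = 69.
t* = t_{0.05, 69} = 1.667239.
Margin = t* × SE = 1.667239 × 0.1202 = 0.200402.
CI: -1.0254 ± 0.200402 → (-1.2258, -0.8250).
With 90% confidence, each one-unit increase in market return is associated with a change of between -1.2258 and -0.8250 % in stock return, holding the other predictors fixed.

(-1.2258, -0.8250)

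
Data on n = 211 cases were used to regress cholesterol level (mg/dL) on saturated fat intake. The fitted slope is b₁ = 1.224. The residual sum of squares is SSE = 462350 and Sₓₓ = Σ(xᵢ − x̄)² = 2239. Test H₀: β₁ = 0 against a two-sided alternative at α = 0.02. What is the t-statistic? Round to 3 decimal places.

t = 1.231

MSE = SSE/(n − 2) = 462350/209 = 2212.2.
SE(b₁) = √(MSE/Sₓₓ) = √(2212.2/2239) = 0.993997.
t = 1.224 / 0.993997 = 1.231.
df = n − 2 = 209.
Two-sided p ≈ 0.2196, which is ≥ 0.02, so fail to reject H₀.
The data do not give significant evidence of an association between saturated fat intake and cholesterol level.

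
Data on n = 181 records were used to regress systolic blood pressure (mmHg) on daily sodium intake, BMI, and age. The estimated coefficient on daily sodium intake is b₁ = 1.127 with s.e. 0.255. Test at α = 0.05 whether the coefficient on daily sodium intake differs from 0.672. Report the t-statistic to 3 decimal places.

H₀: β₁ = 0.672 vs H₁: β₁ ≠ 0.672.
t = (b₁ − β₁⁰)/SE = (1.127 − 0.672) / 0.255 = 1.784.
df = n − k − 1 = 181 − 3 − 1 = 177.
Two-sided p ≈ 0.0761, which is ≥ 0.05, so fail to reject H₀.
The data are consistent with a true slope of 0.672 mmHg per unit of daily sodium intake, holding the other predictors fixed.

t = 1.784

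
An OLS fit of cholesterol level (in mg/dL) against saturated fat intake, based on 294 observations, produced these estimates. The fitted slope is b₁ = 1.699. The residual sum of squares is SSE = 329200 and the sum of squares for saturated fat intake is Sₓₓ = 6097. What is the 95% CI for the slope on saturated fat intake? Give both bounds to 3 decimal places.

MSE = SSE/(n − 2) = 329200/292 = 1127.4.
SE(b₁) = √(MSE/Sₓₓ) = √(1127.4/6097) = 0.430012.
df = n − 2 = 292.
t* = t_{0.025, 292} = 1.968121.
Margin = t* × SE = 1.968121 × 0.430012 = 0.84632.
CI: 1.699 ± 0.84632 → (0.853, 2.545).
With 95% confidence, each one-unit increase in saturated fat intake is associated with a change of between 0.853 and 2.545 mg/dL in cholesterol level.

(0.853, 2.545)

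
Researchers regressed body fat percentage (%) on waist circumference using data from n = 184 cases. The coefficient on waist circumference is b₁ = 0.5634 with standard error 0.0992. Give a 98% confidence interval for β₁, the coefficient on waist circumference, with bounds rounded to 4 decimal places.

df = n − 2 = 184 − 2 = 182.
t* = t_{0.01, 182} = 2.347011.
Margin = t* × SE = 2.347011 × 0.0992 = 0.232824.
CI: 0.5634 ± 0.232824 → (0.3306, 0.7962).
With 98% confidence, each one-unit increase in waist circumference is associated with a change of between 0.3306 and 0.7962 % in body fat percentage.

(0.3306, 0.7962)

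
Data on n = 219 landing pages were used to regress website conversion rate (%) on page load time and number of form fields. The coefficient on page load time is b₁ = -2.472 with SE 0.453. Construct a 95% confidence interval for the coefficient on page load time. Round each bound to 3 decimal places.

df = n − k − 1 = 219 − 2 − 1 = 216.
t* = t_{0.025, 216} = 1.971007.
Margin = t* × SE = 1.971007 × 0.453 = 0.89287.
CI: -2.472 ± 0.89287 → (-3.365, -1.579).
With 95% confidence, each one-unit increase in page load time is associated with a change of between -3.365 and -1.579 % in website conversion rate, holding the other predictors fixed.

(-3.365, -1.579)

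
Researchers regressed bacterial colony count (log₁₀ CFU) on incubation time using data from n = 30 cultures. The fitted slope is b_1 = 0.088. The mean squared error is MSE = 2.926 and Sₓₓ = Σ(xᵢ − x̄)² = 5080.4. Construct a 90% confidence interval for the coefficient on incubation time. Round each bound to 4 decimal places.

(0.0472, 0.1288)

SE(b_1) = √(MSE/Sₓₓ) = √(2.926/5080.4) = 0.0239987.
df = n − 2 = 28.
t* = t_{0.05, 28} = 1.701131.
Margin = t* × SE = 1.701131 × 0.0239987 = 0.040825.
CI: 0.088 ± 0.040825 → (0.0472, 0.1288).
With 90% confidence, each one-unit increase in incubation time is associated with a change of between 0.0472 and 0.1288 log₁₀ CFU in bacterial colony count.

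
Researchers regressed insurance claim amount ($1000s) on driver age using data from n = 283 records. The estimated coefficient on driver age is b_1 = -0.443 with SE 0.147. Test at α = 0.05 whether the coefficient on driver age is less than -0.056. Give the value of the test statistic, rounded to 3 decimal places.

H₀: β₁ = -0.056 vs H₁: β₁ < -0.056.
t = (b_1 − β₁⁰)/SE = (-0.443 − (-0.056)) / 0.147 = -2.633.
df = n − 2 = 283 − 2 = 281.
One-sided p ≈ 0.0045, which is < 0.05, so reject H₀.
There is evidence that the true slope on driver age is below -0.056 $1000s per unit.

t = -2.633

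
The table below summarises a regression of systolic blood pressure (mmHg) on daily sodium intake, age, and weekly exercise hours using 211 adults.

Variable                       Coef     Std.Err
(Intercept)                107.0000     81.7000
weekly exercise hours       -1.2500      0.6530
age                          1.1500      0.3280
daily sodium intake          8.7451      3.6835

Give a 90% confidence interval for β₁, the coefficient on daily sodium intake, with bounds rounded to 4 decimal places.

(2.6590, 14.8312)

Read off: b = 8.7451, SE = 3.6835 for daily sodium intake.
df = n − k − 1 = 211 − 3 − 1 = 207.
t* = t_{0.05, 207} = 1.652248.
Margin = t* × SE = 1.652248 × 3.6835 = 6.086056.
CI: 8.7451 ± 6.086056 → (2.6590, 14.8312).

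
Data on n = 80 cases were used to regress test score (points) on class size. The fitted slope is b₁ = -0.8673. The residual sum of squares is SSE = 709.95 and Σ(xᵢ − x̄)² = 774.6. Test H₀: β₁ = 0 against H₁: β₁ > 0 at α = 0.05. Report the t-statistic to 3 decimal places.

MSE = SSE/(n − 2) = 709.95/78 = 9.10192.
SE(b₁) = √(MSE/Sₓₓ) = √(9.10192/774.6) = 0.1084.
t = -0.8673 / 0.1084 = -8.001.
df = n − 2 = 78.
One-sided p ≈ 1.0000, which is ≥ 0.05, so fail to reject H₀.
The data do not give significant evidence that the true slope on class size is positive.

t = -8.001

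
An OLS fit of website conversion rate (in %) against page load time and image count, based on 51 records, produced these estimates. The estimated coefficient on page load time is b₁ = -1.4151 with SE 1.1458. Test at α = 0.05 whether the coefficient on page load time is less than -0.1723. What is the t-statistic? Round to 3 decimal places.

t = -1.085

H₀: β₁ = -0.1723 vs H₁: β₁ < -0.1723.
t = (b₁ − β₁⁰)/SE = (-1.4151 − (-0.1723)) / 1.1458 = -1.085.
df = n − k − 1 = 51 − 2 − 1 = 48.
One-sided p ≈ 0.1417, which is ≥ 0.05, so fail to reject H₀.
The data do not give significant evidence that the true slope on page load time is below -0.1723 % per unit, holding the other predictors fixed.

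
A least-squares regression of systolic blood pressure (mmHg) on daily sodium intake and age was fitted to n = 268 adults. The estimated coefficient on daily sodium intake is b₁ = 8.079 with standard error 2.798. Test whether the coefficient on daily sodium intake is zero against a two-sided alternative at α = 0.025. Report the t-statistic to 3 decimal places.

H₀: β₁ = 0 vs H₁: β₁ ≠ 0.
t = (b₁ − β₁⁰)/SE = 8.079 / 2.798 = 2.887.
df = n − k − 1 = 268 − 2 − 1 = 265.
Two-sided p ≈ 0.0042, which is < 0.025, so reject H₀.
There is evidence that daily sodium intake is associated with systolic blood pressure, holding the other predictors fixed.

t = 2.887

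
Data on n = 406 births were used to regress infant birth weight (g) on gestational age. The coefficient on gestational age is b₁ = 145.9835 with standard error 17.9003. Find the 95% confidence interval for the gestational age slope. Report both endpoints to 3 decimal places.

(110.794, 181.173)

df = n − 2 = 406 − 2 = 404.
t* = t_{0.025, 404} = 1.965853.
Margin = t* × SE = 1.965853 × 17.9003 = 35.18936.
CI: 145.9835 ± 35.18936 → (110.794, 181.173).
With 95% confidence, each one-unit increase in gestational age is associated with a change of between 110.794 and 181.173 g in infant birth weight.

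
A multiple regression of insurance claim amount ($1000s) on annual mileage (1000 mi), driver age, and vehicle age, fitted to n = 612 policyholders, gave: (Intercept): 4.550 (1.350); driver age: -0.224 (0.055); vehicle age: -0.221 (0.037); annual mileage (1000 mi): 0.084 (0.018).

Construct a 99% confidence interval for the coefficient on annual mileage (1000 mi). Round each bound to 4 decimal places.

Read off: b = 0.084, SE = 0.018 for annual mileage (1000 mi).
df = n − k − 1 = 612 − 3 − 1 = 608.
t* = t_{0.005, 608} = 2.58394.
Margin = t* × SE = 2.58394 × 0.018 = 0.046511.
CI: 0.084 ± 0.046511 → (0.0375, 0.1305).

(0.0375, 0.1305)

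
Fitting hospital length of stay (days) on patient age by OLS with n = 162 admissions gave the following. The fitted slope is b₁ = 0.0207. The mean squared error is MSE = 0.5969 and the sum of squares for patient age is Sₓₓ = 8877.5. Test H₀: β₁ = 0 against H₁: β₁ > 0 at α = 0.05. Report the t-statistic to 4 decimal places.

SE(b₁) = √(MSE/Sₓₓ) = √(0.5969/8877.5) = 0.00819984.
t = 0.0207 / 0.00819984 = 2.5244.
df = n − 2 = 160.
One-sided p ≈ 0.0063, which is < 0.05, so reject H₀.
There is evidence that the true slope on patient age is positive.

t = 2.5244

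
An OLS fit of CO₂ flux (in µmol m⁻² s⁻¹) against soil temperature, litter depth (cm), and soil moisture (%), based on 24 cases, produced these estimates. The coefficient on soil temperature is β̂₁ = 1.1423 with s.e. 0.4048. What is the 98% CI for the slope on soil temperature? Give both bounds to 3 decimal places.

df = n − k − 1 = 24 − 3 − 1 = 20.
t* = t_{0.01, 20} = 2.527977.
Margin = t* × SE = 2.527977 × 0.4048 = 1.02333.
CI: 1.1423 ± 1.02333 → (0.119, 2.166).
With 98% confidence, each one-unit increase in soil temperature is associated with a change of between 0.119 and 2.166 µmol m⁻² s⁻¹ in CO₂ flux, holding the other predictors fixed.

(0.119, 2.166)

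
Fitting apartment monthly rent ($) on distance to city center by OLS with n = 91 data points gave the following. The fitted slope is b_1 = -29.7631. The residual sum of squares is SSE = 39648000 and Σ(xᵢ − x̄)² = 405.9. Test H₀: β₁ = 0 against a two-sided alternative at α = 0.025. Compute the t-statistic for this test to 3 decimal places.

t = -0.898

MSE = SSE/(n − 2) = 39648000/89 = 445483.
SE(b_1) = √(MSE/Sₓₓ) = √(445483/405.9) = 33.1288.
t = -29.7631 / 33.1288 = -0.898.
df = n − 2 = 89.
Two-sided p ≈ 0.3714, which is ≥ 0.025, so fail to reject H₀.
The data do not give significant evidence of an association between distance to city center and apartment monthly rent.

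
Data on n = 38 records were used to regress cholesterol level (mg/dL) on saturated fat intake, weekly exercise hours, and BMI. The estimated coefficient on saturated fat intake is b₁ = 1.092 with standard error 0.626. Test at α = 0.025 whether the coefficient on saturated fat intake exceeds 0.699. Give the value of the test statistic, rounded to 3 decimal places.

t = 0.628

H₀: β₁ = 0.699 vs H₁: β₁ > 0.699.
t = (b₁ − β₁⁰)/SE = (1.092 − 0.699) / 0.626 = 0.628.
df = n − k − 1 = 38 − 3 − 1 = 34.
One-sided p ≈ 0.2672, which is ≥ 0.025, so fail to reject H₀.
The data do not give significant evidence that the true slope on saturated fat intake exceeds 0.699 mg/dL per unit, holding the other predictors fixed.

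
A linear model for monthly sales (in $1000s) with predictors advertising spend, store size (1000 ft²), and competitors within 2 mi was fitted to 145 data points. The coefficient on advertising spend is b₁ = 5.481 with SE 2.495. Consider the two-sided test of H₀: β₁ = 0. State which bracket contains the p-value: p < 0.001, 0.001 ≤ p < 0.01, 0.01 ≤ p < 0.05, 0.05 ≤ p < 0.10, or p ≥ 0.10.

t = 5.481 / 2.495 = 2.197.
df = n − k − 1 = 145 − 3 − 1 = 141.
Two-sided p = 2·P(T_{141} > |t|) ≈ 0.0297.
So 0.01 ≤ p < 0.05.

0.01 ≤ p < 0.05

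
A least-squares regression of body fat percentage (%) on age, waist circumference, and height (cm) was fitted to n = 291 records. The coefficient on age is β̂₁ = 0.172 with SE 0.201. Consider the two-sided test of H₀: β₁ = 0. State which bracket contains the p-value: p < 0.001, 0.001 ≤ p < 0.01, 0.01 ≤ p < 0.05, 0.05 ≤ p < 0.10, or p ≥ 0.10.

p ≥ 0.10

t = 0.172 / 0.201 = 0.856.
df = n − k − 1 = 291 − 3 − 1 = 287.
Two-sided p = 2·P(T_{287} > |t|) ≈ 0.3929.
So p ≥ 0.10.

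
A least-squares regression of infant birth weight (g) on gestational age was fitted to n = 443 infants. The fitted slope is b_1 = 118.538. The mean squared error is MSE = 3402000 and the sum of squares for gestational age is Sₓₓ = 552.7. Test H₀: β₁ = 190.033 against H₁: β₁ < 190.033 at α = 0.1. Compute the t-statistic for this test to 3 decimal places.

SE(b_1) = √(MSE/Sₓₓ) = √(3.402e+06/552.7) = 78.4553.
t = (118.538 − 190.033) / 78.4553 = -0.911.
df = n − 2 = 441.
One-sided p ≈ 0.1813, which is ≥ 0.1, so fail to reject H₀.
The data do not give significant evidence that the true slope on gestational age is below 190.033 g per unit.

t = -0.911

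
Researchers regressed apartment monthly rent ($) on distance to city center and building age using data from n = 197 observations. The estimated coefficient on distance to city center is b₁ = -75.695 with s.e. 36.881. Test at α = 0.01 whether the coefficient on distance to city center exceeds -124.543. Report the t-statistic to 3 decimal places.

t = 1.324

H₀: β₁ = -124.543 vs H₁: β₁ > -124.543.
t = (b₁ − β₁⁰)/SE = (-75.695 − (-124.543)) / 36.881 = 1.324.
df = n − k − 1 = 197 − 2 − 1 = 194.
One-sided p ≈ 0.0935, which is ≥ 0.01, so fail to reject H₀.
The data do not give significant evidence that the true slope on distance to city center exceeds -124.543 $ per unit, holding the other predictors fixed.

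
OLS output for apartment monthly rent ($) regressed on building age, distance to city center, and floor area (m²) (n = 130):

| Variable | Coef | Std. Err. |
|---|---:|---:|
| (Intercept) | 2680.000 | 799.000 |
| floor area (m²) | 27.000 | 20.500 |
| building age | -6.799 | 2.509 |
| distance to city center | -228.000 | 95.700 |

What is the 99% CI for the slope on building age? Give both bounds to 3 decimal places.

(-13.361, -0.237)

Read off: b = -6.799, SE = 2.509 for building age.
df = n − k − 1 = 130 − 3 − 1 = 126.
t* = t_{0.005, 126} = 2.615412.
Margin = t* × SE = 2.615412 × 2.509 = 6.56207.
CI: -6.799 ± 6.56207 → (-13.361, -0.237).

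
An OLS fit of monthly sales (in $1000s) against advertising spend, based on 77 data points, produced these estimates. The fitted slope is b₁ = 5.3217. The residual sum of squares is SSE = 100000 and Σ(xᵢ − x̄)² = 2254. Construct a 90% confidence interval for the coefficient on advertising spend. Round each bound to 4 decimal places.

MSE = SSE/(n − 2) = 100000/75 = 1333.33.
SE(b₁) = √(MSE/Sₓₓ) = √(1333.33/2254) = 0.769117.
df = n − 2 = 75.
t* = t_{0.05, 75} = 1.665425.
Margin = t* × SE = 1.665425 × 0.769117 = 1.280907.
CI: 5.3217 ± 1.280907 → (4.0408, 6.6026).
With 90% confidence, each one-unit increase in advertising spend is associated with a change of between 4.0408 and 6.6026 $1000s in monthly sales.

(4.0408, 6.6026)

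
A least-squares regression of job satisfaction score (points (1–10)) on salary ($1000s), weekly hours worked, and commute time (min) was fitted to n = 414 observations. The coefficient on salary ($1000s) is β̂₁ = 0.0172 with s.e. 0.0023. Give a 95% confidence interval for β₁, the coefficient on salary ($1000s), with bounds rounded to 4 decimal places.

df = n − k − 1 = 414 − 3 − 1 = 410.
t* = t_{0.025, 410} = 1.965767.
Margin = t* × SE = 1.965767 × 0.0023 = 0.004521.
CI: 0.0172 ± 0.004521 → (0.0127, 0.0217).
With 95% confidence, each one-unit increase in salary ($1000s) is associated with a change of between 0.0127 and 0.0217 points (1–10) in job satisfaction score, holding the other predictors fixed.

(0.0127, 0.0217)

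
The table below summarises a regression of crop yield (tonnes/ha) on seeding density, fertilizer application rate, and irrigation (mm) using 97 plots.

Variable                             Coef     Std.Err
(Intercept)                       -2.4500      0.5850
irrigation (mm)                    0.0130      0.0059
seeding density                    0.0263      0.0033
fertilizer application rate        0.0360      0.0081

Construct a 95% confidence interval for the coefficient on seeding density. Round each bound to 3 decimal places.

Read off: b = 0.0263, SE = 0.0033 for seeding density.
df = n − k − 1 = 97 − 3 − 1 = 93.
t* = t_{0.025, 93} = 1.985802.
Margin = t* × SE = 1.985802 × 0.0033 = 0.00655.
CI: 0.0263 ± 0.00655 → (0.020, 0.033).

(0.020, 0.033)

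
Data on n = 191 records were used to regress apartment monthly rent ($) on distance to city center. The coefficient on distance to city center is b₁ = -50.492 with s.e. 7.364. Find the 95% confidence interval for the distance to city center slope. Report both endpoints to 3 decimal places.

df = n − 2 = 191 − 2 = 189.
t* = t_{0.025, 189} = 1.972595.
Margin = t* × SE = 1.972595 × 7.364 = 14.52619.
CI: -50.492 ± 14.52619 → (-65.018, -35.966).
With 95% confidence, each one-unit increase in distance to city center is associated with a change of between -65.018 and -35.966 $ in apartment monthly rent.

(-65.018, -35.966)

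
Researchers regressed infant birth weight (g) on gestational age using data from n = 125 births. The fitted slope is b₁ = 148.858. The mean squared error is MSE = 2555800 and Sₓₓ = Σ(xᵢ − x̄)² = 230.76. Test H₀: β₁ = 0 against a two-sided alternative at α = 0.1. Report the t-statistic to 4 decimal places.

SE(b₁) = √(MSE/Sₓₓ) = √(2.5558e+06/230.76) = 105.241.
t = 148.858 / 105.241 = 1.4145.
df = n − 2 = 123.
Two-sided p ≈ 0.1598, which is ≥ 0.1, so fail to reject H₀.
The data do not give significant evidence of an association between gestational age and infant birth weight.

t = 1.4145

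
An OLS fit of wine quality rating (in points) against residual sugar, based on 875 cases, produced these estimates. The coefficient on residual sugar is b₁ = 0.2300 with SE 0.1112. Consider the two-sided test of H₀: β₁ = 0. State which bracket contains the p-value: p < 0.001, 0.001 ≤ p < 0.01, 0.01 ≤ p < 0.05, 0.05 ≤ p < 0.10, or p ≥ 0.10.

t = 0.2300 / 0.1112 = 2.068.
df = n − 2 = 875 − 2 = 873.
Two-sided p = 2·P(T_{873} > |t|) ≈ 0.0389.
So 0.01 ≤ p < 0.05.

0.01 ≤ p < 0.05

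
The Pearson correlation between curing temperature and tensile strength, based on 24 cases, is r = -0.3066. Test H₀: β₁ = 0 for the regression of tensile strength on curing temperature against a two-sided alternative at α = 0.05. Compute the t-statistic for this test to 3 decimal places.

t = -1.511

t = r·√(n − 2)/√(1 − r²) = -0.3066·√22/√0.905996 = -1.511.
df = n − 2 = 22.
Two-sided p ≈ 0.1451, which is ≥ 0.05, so fail to reject H₀.
The data do not give significant evidence of a linear association between curing temperature and tensile strength.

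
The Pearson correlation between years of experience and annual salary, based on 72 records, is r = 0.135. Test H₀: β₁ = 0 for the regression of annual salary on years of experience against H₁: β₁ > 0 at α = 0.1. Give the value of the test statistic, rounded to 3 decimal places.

t = r·√(n − 2)/√(1 − r²) = 0.135·√70/√0.981775 = 1.140.
df = n − 2 = 70.
One-sided p ≈ 0.1291, which is ≥ 0.1, so fail to reject H₀.
The data do not give significant evidence of a linear association between years of experience and annual salary.

t = 1.140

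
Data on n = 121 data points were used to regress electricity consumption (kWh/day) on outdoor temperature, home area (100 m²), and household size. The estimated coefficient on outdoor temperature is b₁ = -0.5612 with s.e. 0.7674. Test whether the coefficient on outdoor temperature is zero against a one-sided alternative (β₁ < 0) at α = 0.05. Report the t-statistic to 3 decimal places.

H₀: β₁ = 0 vs H₁: β₁ < 0.
t = (b₁ − β₁⁰)/SE = -0.5612 / 0.7674 = -0.731.
df = n − k − 1 = 121 − 3 − 1 = 117.
One-sided p ≈ 0.2330, which is ≥ 0.05, so fail to reject H₀.
The data do not give significant evidence that the true slope on outdoor temperature is negative, holding the other predictors fixed.

t = -0.731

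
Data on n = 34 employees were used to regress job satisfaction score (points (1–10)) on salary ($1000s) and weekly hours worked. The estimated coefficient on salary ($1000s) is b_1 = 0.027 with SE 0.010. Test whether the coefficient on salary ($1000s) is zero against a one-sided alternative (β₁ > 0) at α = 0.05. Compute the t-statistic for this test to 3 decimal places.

t = 2.700

H₀: β₁ = 0 vs H₁: β₁ > 0.
t = (b_1 − β₁⁰)/SE = 0.027 / 0.010 = 2.700.
df = n − k − 1 = 34 − 2 − 1 = 31.
One-sided p ≈ 0.0056, which is < 0.05, so reject H₀.
There is evidence that the true slope on salary ($1000s) is positive, holding the other predictors fixed.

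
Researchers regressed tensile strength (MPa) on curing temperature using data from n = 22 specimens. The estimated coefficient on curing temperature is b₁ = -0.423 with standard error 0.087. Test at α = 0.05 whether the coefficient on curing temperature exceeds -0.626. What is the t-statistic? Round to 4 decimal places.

H₀: β₁ = -0.626 vs H₁: β₁ > -0.626.
t = (b₁ − β₁⁰)/SE = (-0.423 − (-0.626)) / 0.087 = 2.3333.
df = n − 2 = 22 − 2 = 20.
One-sided p ≈ 0.0151, which is < 0.05, so reject H₀.
There is evidence that the true slope on curing temperature exceeds -0.626 MPa per unit.

t = 2.3333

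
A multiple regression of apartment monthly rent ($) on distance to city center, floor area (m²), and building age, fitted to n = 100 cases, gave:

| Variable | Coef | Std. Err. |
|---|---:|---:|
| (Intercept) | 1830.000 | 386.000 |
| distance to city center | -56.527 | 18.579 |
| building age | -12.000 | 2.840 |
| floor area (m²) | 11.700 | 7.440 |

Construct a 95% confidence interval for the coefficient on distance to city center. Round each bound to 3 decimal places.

Read off: b = -56.527, SE = 18.579 for distance to city center.
df = n − k − 1 = 100 − 3 − 1 = 96.
t* = t_{0.025, 96} = 1.984984.
Margin = t* × SE = 1.984984 × 18.579 = 36.87902.
CI: -56.527 ± 36.87902 → (-93.406, -19.648).

(-93.406, -19.648)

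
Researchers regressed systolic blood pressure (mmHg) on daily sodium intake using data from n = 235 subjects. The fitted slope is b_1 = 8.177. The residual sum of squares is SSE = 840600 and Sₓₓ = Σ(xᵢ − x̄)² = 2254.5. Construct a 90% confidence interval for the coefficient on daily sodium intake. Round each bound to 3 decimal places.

MSE = SSE/(n − 2) = 840600/233 = 3607.73.
SE(b_1) = √(MSE/Sₓₓ) = √(3607.73/2254.5) = 1.265.
df = n − 2 = 233.
t* = t_{0.05, 233} = 1.65142.
Margin = t* × SE = 1.65142 × 1.265 = 2.08905.
CI: 8.177 ± 2.08905 → (6.088, 10.266).
With 90% confidence, each one-unit increase in daily sodium intake is associated with a change of between 6.088 and 10.266 mmHg in systolic blood pressure.

(6.088, 10.266)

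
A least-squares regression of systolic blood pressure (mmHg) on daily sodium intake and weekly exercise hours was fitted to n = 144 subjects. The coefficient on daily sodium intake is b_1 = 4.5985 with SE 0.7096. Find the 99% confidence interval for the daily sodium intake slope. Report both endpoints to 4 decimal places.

(2.7456, 6.4514)

df = n − k − 1 = 144 − 2 − 1 = 141.
t* = t_{0.005, 141} = 2.611147.
Margin = t* × SE = 2.611147 × 0.7096 = 1.852870.
CI: 4.5985 ± 1.852870 → (2.7456, 6.4514).
With 99% confidence, each one-unit increase in daily sodium intake is associated with a change of between 2.7456 and 6.4514 mmHg in systolic blood pressure, holding the other predictors fixed.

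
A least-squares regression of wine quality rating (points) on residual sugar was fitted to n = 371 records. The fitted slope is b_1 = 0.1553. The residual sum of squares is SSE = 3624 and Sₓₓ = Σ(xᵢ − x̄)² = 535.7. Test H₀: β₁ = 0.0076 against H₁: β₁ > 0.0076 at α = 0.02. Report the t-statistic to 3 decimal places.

MSE = SSE/(n − 2) = 3624/369 = 9.82114.
SE(b_1) = √(MSE/Sₓₓ) = √(9.82114/535.7) = 0.1354.
t = (0.1553 − 0.0076) / 0.1354 = 1.091.
df = n − 2 = 369.
One-sided p ≈ 0.1380, which is ≥ 0.02, so fail to reject H₀.
The data do not give significant evidence that the true slope on residual sugar exceeds 0.0076 points per unit.

t = 1.091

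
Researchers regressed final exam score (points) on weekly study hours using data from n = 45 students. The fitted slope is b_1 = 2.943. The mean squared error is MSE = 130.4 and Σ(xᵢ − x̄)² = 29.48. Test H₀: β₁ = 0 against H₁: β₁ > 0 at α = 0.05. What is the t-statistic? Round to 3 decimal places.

t = 1.399

SE(b_1) = √(MSE/Sₓₓ) = √(130.4/29.48) = 2.10317.
t = 2.943 / 2.10317 = 1.399.
df = n − 2 = 43.
One-sided p ≈ 0.0844, which is ≥ 0.05, so fail to reject H₀.
The data do not give significant evidence that the true slope on weekly study hours is positive.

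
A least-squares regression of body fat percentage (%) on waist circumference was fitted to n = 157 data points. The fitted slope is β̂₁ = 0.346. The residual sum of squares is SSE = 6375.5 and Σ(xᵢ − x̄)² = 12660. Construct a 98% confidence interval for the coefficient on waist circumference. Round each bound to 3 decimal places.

MSE = SSE/(n − 2) = 6375.5/155 = 41.1323.
SE(β̂₁) = √(MSE/Sₓₓ) = √(41.1323/12660) = 0.0569999.
df = n − 2 = 155.
t* = t_{0.01, 155} = 2.350646.
Margin = t* × SE = 2.350646 × 0.0569999 = 0.13399.
CI: 0.346 ± 0.13399 → (0.212, 0.480).
With 98% confidence, each one-unit increase in waist circumference is associated with a change of between 0.212 and 0.480 % in body fat percentage.

(0.212, 0.480)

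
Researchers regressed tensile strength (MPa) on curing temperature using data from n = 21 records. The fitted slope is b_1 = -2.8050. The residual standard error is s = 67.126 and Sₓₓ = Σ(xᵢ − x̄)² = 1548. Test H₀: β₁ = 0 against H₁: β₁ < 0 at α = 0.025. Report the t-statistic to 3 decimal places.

SE(b_1) = s/√Sₓₓ = 67.126/√1548 = 1.7061.
t = -2.8050 / 1.7061 = -1.644.
df = n − 2 = 19.
One-sided p ≈ 0.0583, which is ≥ 0.025, so fail to reject H₀.
The data do not give significant evidence that the true slope on curing temperature is negative.

t = -1.644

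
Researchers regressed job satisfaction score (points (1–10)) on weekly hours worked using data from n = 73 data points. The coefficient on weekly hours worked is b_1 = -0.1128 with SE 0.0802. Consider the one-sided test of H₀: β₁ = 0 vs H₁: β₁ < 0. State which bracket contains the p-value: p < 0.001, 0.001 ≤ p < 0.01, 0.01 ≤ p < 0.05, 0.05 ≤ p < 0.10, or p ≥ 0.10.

0.05 ≤ p < 0.10

t = -0.1128 / 0.0802 = -1.406.
df = n − 2 = 73 − 2 = 71.
One-sided p = P(T_{71} < t) ≈ 0.0820.
So 0.05 ≤ p < 0.10.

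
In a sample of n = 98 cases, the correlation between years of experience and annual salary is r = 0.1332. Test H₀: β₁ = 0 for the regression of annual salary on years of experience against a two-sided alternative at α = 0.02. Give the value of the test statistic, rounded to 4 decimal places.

t = r·√(n − 2)/√(1 − r²) = 0.1332·√96/√0.982258 = 1.3168.
df = n − 2 = 96.
Two-sided p ≈ 0.1910, which is ≥ 0.02, so fail to reject H₀.
The data do not give significant evidence of a linear association between years of experience and annual salary.

t = 1.3168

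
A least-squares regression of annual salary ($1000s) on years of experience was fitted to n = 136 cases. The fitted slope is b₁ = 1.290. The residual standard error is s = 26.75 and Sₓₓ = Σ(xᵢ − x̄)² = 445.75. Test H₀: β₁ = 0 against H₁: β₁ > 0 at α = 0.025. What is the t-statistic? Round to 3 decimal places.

t = 1.018

SE(b₁) = s/√Sₓₓ = 26.75/√445.75 = 1.267.
t = 1.290 / 1.267 = 1.018.
df = n − 2 = 134.
One-sided p ≈ 0.1552, which is ≥ 0.025, so fail to reject H₀.
The data do not give significant evidence that the true slope on years of experience is positive.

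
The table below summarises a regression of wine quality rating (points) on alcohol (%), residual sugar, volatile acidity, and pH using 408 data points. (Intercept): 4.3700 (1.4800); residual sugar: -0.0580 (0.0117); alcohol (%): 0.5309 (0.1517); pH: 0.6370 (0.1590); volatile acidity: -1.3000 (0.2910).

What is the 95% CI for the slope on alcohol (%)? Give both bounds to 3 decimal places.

(0.233, 0.829)

Read off: b = 0.5309, SE = 0.1517 for alcohol (%).
df = n − k − 1 = 408 − 4 − 1 = 403.
t* = t_{0.025, 403} = 1.965868.
Margin = t* × SE = 1.965868 × 0.1517 = 0.29822.
CI: 0.5309 ± 0.29822 → (0.233, 0.829).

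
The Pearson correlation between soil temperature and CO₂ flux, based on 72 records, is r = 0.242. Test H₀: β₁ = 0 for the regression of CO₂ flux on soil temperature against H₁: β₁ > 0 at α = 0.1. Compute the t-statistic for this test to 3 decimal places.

t = 2.087

t = r·√(n − 2)/√(1 − r²) = 0.242·√70/√0.941436 = 2.087.
df = n − 2 = 70.
One-sided p ≈ 0.0203, which is < 0.1, so reject H₀.
There is evidence of a linear association between soil temperature and CO₂ flux.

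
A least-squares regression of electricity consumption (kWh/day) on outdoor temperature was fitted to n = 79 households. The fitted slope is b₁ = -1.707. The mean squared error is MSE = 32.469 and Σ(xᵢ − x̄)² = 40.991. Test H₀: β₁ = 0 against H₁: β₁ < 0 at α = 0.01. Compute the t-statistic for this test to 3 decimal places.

SE(b₁) = √(MSE/Sₓₓ) = √(32.469/40.991) = 0.89.
t = -1.707 / 0.89 = -1.918.
df = n − 2 = 77.
One-sided p ≈ 0.0294, which is ≥ 0.01, so fail to reject H₀.
The data do not give significant evidence that the true slope on outdoor temperature is negative.

t = -1.918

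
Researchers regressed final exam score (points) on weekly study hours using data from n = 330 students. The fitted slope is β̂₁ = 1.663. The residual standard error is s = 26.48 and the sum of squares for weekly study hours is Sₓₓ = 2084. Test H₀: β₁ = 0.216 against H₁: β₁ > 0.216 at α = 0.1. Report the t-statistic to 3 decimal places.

SE(β̂₁) = s/√Sₓₓ = 26.48/√2084 = 0.580055.
t = (1.663 − 0.216) / 0.580055 = 2.495.
df = n − 2 = 328.
One-sided p ≈ 0.0066, which is < 0.1, so reject H₀.
There is evidence that the true slope on weekly study hours exceeds 0.216 points per unit.

t = 2.495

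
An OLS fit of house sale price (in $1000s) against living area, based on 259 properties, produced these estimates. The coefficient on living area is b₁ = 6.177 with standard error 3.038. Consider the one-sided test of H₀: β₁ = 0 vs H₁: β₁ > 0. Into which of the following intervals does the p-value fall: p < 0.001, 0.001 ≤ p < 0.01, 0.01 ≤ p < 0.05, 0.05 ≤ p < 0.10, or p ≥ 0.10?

0.01 ≤ p < 0.05

t = 6.177 / 3.038 = 2.033.
df = n − 2 = 259 − 2 = 257.
One-sided p = P(T_{257} > t) ≈ 0.0215.
So 0.01 ≤ p < 0.05.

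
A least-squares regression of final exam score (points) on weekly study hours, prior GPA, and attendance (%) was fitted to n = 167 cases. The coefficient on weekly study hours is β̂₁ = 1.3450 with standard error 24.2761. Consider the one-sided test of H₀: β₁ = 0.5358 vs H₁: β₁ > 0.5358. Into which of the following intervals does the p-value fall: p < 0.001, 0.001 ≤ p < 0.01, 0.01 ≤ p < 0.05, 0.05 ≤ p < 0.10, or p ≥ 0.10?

p ≥ 0.10

t = (1.3450 − 0.5358) / 24.2761 = 0.033.
df = n − k − 1 = 167 − 3 − 1 = 163.
One-sided p = P(T_{163} > t) ≈ 0.4867.
So p ≥ 0.10.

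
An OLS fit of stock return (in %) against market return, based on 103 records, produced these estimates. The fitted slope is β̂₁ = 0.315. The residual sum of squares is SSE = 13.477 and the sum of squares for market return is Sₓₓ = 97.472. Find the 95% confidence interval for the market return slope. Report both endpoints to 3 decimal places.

MSE = SSE/(n − 2) = 13.477/101 = 0.133436.
SE(β̂₁) = √(MSE/Sₓₓ) = √(0.133436/97.472) = 0.0369995.
df = n − 2 = 101.
t* = t_{0.025, 101} = 1.983731.
Margin = t* × SE = 1.983731 × 0.0369995 = 0.07340.
CI: 0.315 ± 0.07340 → (0.242, 0.388).
With 95% confidence, each one-unit increase in market return is associated with a change of between 0.242 and 0.388 % in stock return.

(0.242, 0.388)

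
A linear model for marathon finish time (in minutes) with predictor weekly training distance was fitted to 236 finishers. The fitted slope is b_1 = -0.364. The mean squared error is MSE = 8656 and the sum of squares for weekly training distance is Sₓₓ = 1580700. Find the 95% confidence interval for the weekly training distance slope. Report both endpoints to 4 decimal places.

(-0.5098, -0.2182)

SE(b_1) = √(MSE/Sₓₓ) = √(8656/1580700) = 0.0740004.
df = n − 2 = 234.
t* = t_{0.025, 234} = 1.970154.
Margin = t* × SE = 1.970154 × 0.0740004 = 0.145792.
CI: -0.364 ± 0.145792 → (-0.5098, -0.2182).
With 95% confidence, each one-unit increase in weekly training distance is associated with a change of between -0.5098 and -0.2182 minutes in marathon finish time.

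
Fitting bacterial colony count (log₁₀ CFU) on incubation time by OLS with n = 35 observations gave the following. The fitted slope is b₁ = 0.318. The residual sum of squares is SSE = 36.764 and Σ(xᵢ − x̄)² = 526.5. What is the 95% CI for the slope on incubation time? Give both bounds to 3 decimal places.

(0.224, 0.412)

MSE = SSE/(n − 2) = 36.764/33 = 1.11406.
SE(b₁) = √(MSE/Sₓₓ) = √(1.11406/526.5) = 0.0459997.
df = n − 2 = 33.
t* = t_{0.025, 33} = 2.034515.
Margin = t* × SE = 2.034515 × 0.0459997 = 0.09359.
CI: 0.318 ± 0.09359 → (0.224, 0.412).
With 95% confidence, each one-unit increase in incubation time is associated with a change of between 0.224 and 0.412 log₁₀ CFU in bacterial colony count.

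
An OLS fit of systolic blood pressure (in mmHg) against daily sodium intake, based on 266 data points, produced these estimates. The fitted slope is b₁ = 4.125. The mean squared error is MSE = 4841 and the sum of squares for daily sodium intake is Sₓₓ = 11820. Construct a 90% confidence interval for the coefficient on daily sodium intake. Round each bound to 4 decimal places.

SE(b₁) = √(MSE/Sₓₓ) = √(4841/11820) = 0.639969.
df = n − 2 = 264.
t* = t_{0.05, 264} = 1.650646.
Margin = t* × SE = 1.650646 × 0.639969 = 1.056362.
CI: 4.125 ± 1.056362 → (3.0686, 5.1814).
With 90% confidence, each one-unit increase in daily sodium intake is associated with a change of between 3.0686 and 5.1814 mmHg in systolic blood pressure.

(3.0686, 5.1814)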